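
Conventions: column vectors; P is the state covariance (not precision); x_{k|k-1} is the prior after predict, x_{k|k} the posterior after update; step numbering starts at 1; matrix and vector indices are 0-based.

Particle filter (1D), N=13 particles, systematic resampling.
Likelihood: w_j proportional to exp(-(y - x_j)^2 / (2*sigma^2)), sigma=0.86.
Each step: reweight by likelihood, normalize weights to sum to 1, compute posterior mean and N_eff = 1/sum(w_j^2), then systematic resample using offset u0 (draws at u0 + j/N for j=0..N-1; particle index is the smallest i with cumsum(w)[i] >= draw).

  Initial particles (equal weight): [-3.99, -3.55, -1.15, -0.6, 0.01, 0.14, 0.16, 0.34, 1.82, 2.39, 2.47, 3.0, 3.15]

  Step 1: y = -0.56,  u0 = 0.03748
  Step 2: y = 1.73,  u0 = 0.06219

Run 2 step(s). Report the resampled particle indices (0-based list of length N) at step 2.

resampled_idx = [5, 6, 6, 7, 8, 9, 9, 10, 11, 11, 11, 12, 12]

step 1: w=[0.0001, 0.0005, 0.1710, 0.2161, 0.1737, 0.1553, 0.1524, 0.1251, 0.0047, 0.0006, 0.0004, 0.0000, 0.0000]  mean=-0.2268  Neff=5.9126  idx=[2, 2, 3, 3, 3, 4, 4, 5, 5, 6, 6, 7, 7]
step 2: w=[0.0022, 0.0022, 0.0156, 0.0156, 0.0156, 0.0827, 0.0827, 0.1106, 0.1106, 0.1155, 0.1155, 0.1656, 0.1656]  mean=0.1490  Neff=8.3059  idx=[5, 6, 6, 7, 8, 9, 9, 10, 11, 11, 11, 12, 12]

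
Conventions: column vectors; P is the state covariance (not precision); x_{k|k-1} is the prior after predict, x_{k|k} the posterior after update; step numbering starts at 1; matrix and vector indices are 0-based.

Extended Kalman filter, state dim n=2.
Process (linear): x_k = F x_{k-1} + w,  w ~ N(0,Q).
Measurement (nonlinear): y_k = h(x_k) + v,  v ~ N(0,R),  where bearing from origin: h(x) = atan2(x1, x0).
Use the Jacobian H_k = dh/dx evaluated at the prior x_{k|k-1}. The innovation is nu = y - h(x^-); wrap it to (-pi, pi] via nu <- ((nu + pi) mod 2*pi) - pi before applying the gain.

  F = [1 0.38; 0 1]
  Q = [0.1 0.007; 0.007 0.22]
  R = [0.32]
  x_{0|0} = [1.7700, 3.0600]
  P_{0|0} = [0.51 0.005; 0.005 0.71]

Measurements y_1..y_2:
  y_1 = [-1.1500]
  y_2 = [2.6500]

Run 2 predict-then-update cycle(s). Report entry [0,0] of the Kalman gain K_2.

step 1: x^-=[2.9328, 3.0600]  P^-=[0.7163 0.2818; 0.2818 0.9300]  H_jac=[-0.1703 0.1633]  S=[0.3499]  K=[-0.2172; 0.2967]  nu=[-1.9566]  x^+=[3.3578, 2.4794]  P^+=[0.6998 0.3044; 0.3044 0.8992]
step 2: x^-=[4.3000, 2.4794]  P^-=[1.1610 0.6530; 0.6530 1.1192]  H_jac=[-0.1006 0.1745]  S=[0.3429]  K=[-0.0083; 0.3780]  nu=[2.1270]  x^+=[4.2823, 3.2834]  P^+=[1.1609 0.6541; 0.6541 1.0702]

K[0,0] = -0.0083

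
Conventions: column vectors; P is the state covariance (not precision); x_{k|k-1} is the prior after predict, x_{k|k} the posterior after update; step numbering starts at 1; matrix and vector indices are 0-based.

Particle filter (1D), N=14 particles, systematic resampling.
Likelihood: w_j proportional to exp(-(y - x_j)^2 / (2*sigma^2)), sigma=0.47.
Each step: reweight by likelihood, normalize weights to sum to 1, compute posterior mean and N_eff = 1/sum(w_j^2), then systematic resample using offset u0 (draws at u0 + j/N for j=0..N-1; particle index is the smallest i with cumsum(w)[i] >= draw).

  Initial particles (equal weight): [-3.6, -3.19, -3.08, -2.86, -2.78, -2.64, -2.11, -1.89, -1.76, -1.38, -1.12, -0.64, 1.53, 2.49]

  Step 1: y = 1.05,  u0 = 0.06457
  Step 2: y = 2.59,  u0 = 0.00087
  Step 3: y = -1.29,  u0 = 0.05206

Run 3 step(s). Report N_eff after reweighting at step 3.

N_eff = 8.0000

step 1: w=[0.0000, 0.0000, 0.0000, 0.0000, 0.0000, 0.0000, 0.0000, 0.0000, 0.0000, 0.0000, 0.0000, 0.0026, 0.9822, 0.0151]  mean=1.5388  Neff=1.0362  idx=[12, 12, 12, 12, 12, 12, 12, 12, 12, 12, 12, 12, 12, 13]
step 2: w=[0.0393, 0.0393, 0.0393, 0.0393, 0.0393, 0.0393, 0.0393, 0.0393, 0.0393, 0.0393, 0.0393, 0.0393, 0.0393, 0.4889]  mean=1.9994  Neff=3.8591  idx=[0, 1, 3, 5, 7, 9, 10, 12, 13, 13, 13, 13, 13, 13]
step 3: w=[0.1250, 0.1250, 0.1250, 0.1250, 0.1250, 0.1250, 0.1250, 0.1250, 0.0000, 0.0000, 0.0000, 0.0000, 0.0000, 0.0000]  mean=1.5300  Neff=8.0000  idx=[0, 0, 1, 2, 2, 3, 3, 4, 4, 5, 6, 6, 7, 7]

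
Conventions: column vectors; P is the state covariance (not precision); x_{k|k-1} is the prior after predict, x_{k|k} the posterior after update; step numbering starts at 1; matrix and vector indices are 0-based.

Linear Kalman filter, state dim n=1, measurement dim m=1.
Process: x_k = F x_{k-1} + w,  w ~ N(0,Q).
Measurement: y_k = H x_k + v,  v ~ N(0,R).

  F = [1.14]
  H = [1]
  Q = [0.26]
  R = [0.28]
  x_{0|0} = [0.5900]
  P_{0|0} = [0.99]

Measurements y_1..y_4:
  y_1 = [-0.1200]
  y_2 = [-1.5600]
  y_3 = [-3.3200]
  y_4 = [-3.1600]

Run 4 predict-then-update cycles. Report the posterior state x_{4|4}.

x_post = [-3.0723]

step 1: x^-=[0.6726]  P^-=[1.5466]  S=[1.8266]  K=[0.8467]  nu=[-0.7926]  x^+=[0.0015]  P^+=[0.2371]
step 2: x^-=[0.0017]  P^-=[0.5681]  S=[0.8481]  K=[0.6699]  nu=[-1.5617]  x^+=[-1.0444]  P^+=[0.1876]
step 3: x^-=[-1.1906]  P^-=[0.5038]  S=[0.7838]  K=[0.6427]  nu=[-2.1294]  x^+=[-2.5593]  P^+=[0.1800]
step 4: x^-=[-2.9176]  P^-=[0.4939]  S=[0.7739]  K=[0.6382]  nu=[-0.2424]  x^+=[-3.0723]  P^+=[0.1787]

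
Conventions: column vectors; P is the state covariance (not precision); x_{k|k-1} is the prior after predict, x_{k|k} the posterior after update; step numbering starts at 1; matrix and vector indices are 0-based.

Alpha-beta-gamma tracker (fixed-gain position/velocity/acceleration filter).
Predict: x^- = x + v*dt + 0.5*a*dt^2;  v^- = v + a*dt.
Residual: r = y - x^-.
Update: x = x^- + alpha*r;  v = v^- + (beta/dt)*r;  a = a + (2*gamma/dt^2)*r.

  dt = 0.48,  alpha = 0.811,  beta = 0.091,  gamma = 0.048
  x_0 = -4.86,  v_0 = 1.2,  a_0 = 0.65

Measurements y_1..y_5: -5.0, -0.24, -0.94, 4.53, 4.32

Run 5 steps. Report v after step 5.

v_post = 5.3776

step 1: x_pred=-4.2091  r=-0.7909  x^+=-4.8505  v^+=1.3621  a^+=0.3205
step 2: x_pred=-4.1598  r=3.9198  x^+=-0.9808  v^+=2.2590  a^+=1.9537
step 3: x_pred=0.3286  r=-1.2686  x^+=-0.7002  v^+=2.9563  a^+=1.4252
step 4: x_pred=0.8830  r=3.6470  x^+=3.8407  v^+=4.3318  a^+=2.9448
step 5: x_pred=6.2592  r=-1.9392  x^+=4.6865  v^+=5.3776  a^+=2.1368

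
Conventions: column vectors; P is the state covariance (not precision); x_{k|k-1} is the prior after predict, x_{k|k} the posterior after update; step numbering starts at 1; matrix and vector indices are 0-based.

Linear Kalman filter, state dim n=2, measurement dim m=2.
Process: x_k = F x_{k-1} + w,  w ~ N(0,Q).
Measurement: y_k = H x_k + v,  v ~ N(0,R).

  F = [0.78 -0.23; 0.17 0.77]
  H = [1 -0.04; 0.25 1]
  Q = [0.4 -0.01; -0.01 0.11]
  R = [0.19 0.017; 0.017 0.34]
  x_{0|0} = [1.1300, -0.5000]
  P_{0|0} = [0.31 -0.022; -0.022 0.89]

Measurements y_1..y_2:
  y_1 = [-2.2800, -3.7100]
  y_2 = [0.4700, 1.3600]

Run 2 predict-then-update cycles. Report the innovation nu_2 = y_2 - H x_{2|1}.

step 1: x^-=[0.9964, -0.1929]  P^-=[0.6436 -0.1389; -0.1389 0.6409]  S=[0.8457 0.0148; 0.0148 0.9517]  K=[0.7674 0.0112; -0.2057 0.6401]  nu=[-3.2841, -3.7662]  x^+=[-1.5660, -1.9283]  P^+=[0.1452 -0.0194; -0.0194 0.2190]
step 2: x^-=[-0.7780, -1.7510]  P^-=[0.5069 -0.0404; -0.0404 0.2390]  S=[0.7005 0.0941; 0.0941 0.5904]  K=[0.7217 0.0311; -0.1262 0.4077]  nu=[1.1779, 3.3055]  x^+=[0.1749, -0.5519]  P^+=[0.1372 -0.0115; -0.0115 0.1393]

innov = [1.1779, 3.3055]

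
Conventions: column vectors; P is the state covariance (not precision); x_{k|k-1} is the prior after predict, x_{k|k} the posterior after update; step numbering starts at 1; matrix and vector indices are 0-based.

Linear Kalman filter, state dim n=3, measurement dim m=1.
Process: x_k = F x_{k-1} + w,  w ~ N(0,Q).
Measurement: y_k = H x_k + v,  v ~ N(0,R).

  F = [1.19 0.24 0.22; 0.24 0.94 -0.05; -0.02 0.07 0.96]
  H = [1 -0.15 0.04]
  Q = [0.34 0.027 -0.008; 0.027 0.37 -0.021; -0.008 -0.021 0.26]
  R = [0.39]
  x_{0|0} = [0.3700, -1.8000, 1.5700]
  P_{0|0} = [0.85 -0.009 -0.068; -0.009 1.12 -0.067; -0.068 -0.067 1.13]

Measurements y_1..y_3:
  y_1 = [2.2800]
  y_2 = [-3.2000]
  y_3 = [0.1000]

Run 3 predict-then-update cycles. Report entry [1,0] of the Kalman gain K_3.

K[1,0] = 0.4103

step 1: x^-=[0.3537, -1.6817, 1.3738]  P^-=[1.6151 0.4868 0.1347; 0.4868 1.4153 -0.0816; 0.1347 -0.0816 1.3009]  S=[1.9047]  K=[0.8124; 0.1424; 0.1045]  nu=[1.6191]  x^+=[1.6691, -1.4511, 1.5429]  P^+=[0.3579 0.2664 -0.0270; 0.2664 1.3767 -0.1099; -0.0270 -0.1099 1.2801]
step 2: x^-=[1.9774, -1.0406, 1.3462]  P^-=[1.1145 0.7179 0.2402; 0.7179 1.7414 -0.0991; 0.2402 -0.0991 1.4321]  S=[1.3511]  K=[0.7523; 0.3351; 0.2312]  nu=[-5.3873]  x^+=[-2.0758, -2.8457, 0.1007]  P^+=[0.3498 0.3773 0.0052; 0.3773 1.5897 -0.2038; 0.0052 -0.2038 1.3599]
step 3: x^-=[-3.1309, -3.1782, -0.0610]  P^-=[1.1894 0.8746 0.2830; 0.8746 1.9875 -0.1661; 0.2830 -0.1661 1.4926]  S=[1.3888]  K=[0.7701; 0.4103; 0.2647]  nu=[2.7567]  x^+=[-1.0079, -2.0471, 0.6688]  P^+=[0.3657 0.4358 -0.0001; 0.4358 1.7537 -0.3169; -0.0001 -0.3169 1.3953]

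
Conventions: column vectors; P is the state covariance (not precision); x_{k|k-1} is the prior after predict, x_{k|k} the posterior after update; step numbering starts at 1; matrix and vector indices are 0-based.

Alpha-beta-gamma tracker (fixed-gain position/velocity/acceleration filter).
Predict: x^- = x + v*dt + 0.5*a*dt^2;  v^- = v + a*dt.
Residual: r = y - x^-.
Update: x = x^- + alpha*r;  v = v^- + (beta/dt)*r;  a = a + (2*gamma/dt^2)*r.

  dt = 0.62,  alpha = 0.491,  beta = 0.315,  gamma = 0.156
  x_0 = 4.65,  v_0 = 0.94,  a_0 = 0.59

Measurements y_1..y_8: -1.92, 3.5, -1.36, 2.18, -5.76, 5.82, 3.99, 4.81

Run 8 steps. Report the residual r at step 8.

step 1: x_pred=5.3462  r=-7.2662  x^+=1.7785  v^+=-2.3859  a^+=-5.3076
step 2: x_pred=-0.7209  r=4.2209  x^+=1.3516  v^+=-3.5322  a^+=-1.8817
step 3: x_pred=-1.2000  r=-0.1600  x^+=-1.2786  v^+=-4.7801  a^+=-2.0116
step 4: x_pred=-4.6289  r=6.8089  x^+=-1.2857  v^+=-2.5679  a^+=3.5149
step 5: x_pred=-2.2023  r=-3.5577  x^+=-3.9491  v^+=-2.1963  a^+=0.6272
step 6: x_pred=-5.1902  r=11.0102  x^+=0.2158  v^+=3.7865  a^+=9.5637
step 7: x_pred=4.4016  r=-0.4116  x^+=4.1995  v^+=9.5069  a^+=9.2297
step 8: x_pred=11.8677  r=-7.0577  x^+=8.4024  v^+=11.6436  a^+=3.5012

resid = -7.0577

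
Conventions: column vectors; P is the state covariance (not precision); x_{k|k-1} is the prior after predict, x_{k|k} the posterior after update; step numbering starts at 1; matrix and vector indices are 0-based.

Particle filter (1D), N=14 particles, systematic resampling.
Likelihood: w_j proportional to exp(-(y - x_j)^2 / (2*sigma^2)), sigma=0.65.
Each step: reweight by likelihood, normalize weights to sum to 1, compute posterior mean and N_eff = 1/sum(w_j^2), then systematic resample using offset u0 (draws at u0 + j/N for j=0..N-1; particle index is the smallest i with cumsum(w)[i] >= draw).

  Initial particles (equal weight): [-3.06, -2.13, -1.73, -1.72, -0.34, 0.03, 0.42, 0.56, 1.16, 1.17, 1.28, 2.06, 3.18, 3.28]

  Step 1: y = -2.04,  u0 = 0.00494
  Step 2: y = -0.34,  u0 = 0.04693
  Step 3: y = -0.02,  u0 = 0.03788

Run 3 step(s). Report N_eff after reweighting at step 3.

N_eff = 13.2911

step 1: w=[0.0941, 0.3194, 0.2878, 0.2857, 0.0105, 0.0020, 0.0003, 0.0001, 0.0000, 0.0000, 0.0000, 0.0000, 0.0000, 0.0000]  mean=-1.9611  Neff=3.6303  idx=[0, 0, 1, 1, 1, 1, 2, 2, 2, 2, 3, 3, 3, 3]
step 2: w=[0.0002, 0.0002, 0.0246, 0.0246, 0.0246, 0.0246, 0.1108, 0.1108, 0.1108, 0.1108, 0.1145, 0.1145, 0.1145, 0.1145]  mean=-1.7652  Neff=9.6168  idx=[3, 6, 6, 7, 8, 8, 9, 10, 10, 11, 11, 12, 13, 13]
step 3: w=[0.0122, 0.0743, 0.0743, 0.0743, 0.0743, 0.0743, 0.0743, 0.0774, 0.0774, 0.0774, 0.0774, 0.0774, 0.0774, 0.0774]  mean=-1.7295  Neff=13.2911  idx=[1, 2, 3, 4, 5, 6, 7, 8, 8, 9, 10, 11, 12, 13]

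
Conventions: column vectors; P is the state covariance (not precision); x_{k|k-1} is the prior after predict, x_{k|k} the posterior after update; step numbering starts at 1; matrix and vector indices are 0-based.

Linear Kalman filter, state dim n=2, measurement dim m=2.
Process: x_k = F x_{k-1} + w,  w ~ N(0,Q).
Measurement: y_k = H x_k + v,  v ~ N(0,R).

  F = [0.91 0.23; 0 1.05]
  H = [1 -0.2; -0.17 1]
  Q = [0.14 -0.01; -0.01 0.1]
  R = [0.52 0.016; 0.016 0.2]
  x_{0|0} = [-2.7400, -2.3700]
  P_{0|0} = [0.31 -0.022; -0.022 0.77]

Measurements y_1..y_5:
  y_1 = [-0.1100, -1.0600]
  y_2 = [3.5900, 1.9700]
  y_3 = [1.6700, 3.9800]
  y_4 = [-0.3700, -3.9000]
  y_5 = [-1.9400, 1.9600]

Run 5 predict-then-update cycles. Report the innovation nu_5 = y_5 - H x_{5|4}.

step 1: x^-=[-3.0385, -2.4885]  P^-=[0.4282 0.1549; 0.1549 0.9489]  S=[0.9242 -0.0864; -0.0864 1.1086]  K=[0.4399 0.1084; 0.0404 0.8353]  nu=[2.4308, 0.9120]  x^+=[-1.8702, -1.6286]  P^+=[0.2446 0.0703; 0.0703 0.1797]
step 2: x^-=[-2.0765, -1.7100]  P^-=[0.3815 0.1005; 0.1005 0.2981]  S=[0.8732 -0.0045; -0.0045 0.4749]  K=[0.4142 0.0791; 0.0499 0.5921]  nu=[5.3245, 3.3270]  x^+=[0.3923, 0.5258]  P^+=[0.2289 0.0614; 0.0614 0.1297]
step 3: x^-=[0.4779, 0.5521]  P^-=[0.3621 0.0799; 0.0799 0.2429]  S=[0.8599 -0.0115; -0.0115 0.4262]  K=[0.4033 0.0540; 0.0437 0.5393]  nu=[1.3025, 3.5091]  x^+=[1.1927, 2.5014]  P^+=[0.2216 0.0549; 0.0549 0.1179]
step 4: x^-=[1.6607, 2.6265]  P^-=[0.3527 0.0709; 0.0709 0.2300]  S=[0.8535 -0.0166; -0.0166 0.4160]  K=[0.3974 0.0423; 0.0394 0.5253]  nu=[-1.5054, -6.2442]  x^+=[0.7985, -0.7133]  P^+=[0.2177 0.0518; 0.0518 0.1145]
step 5: x^-=[0.5626, -0.7489]  P^-=[0.3480 0.0672; 0.0672 0.2262]  S=[0.8502 -0.0190; -0.0190 0.4135]  K=[0.3944 0.0374; 0.0374 0.5213]  nu=[-2.6524, 2.8046]  x^+=[-0.3784, 0.6139]  P^+=[0.2158 0.0505; 0.0505 0.1134]

innov = [-2.6524, 2.8046]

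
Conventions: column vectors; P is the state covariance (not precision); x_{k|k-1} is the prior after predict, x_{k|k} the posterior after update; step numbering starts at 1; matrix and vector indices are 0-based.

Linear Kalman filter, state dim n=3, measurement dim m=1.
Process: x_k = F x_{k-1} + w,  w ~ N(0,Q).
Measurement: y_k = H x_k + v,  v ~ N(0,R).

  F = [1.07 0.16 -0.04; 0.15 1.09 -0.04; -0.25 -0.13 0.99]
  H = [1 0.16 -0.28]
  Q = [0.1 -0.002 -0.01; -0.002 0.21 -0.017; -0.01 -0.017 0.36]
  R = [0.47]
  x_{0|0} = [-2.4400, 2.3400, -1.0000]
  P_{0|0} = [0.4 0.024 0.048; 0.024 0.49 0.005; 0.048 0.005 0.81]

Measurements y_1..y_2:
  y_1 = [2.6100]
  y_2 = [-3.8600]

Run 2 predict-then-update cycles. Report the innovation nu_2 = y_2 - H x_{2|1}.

innov = [-5.7016]

step 1: x^-=[-2.1964, 2.2246, -0.6842]  P^-=[0.5758 0.1749 -0.1114; 0.1749 0.8093 -0.1275; -0.1114 -0.1275 1.1637]  S=[1.2876]  K=[0.4932; 0.2641; -0.3554]  nu=[4.2589]  x^+=[-0.0959, 3.3496, -2.1979]  P^+=[0.2627 0.0072 0.1143; 0.0072 0.7195 -0.0066; 0.1143 -0.0066 1.0010]
step 2: x^-=[0.5212, 3.7246, -2.5874]  P^-=[0.4135 0.1705 -0.0150; 0.1705 1.0739 -0.1596; -0.0150 -0.1596 1.3153]  S=[1.0914]  K=[0.4077; 0.3546; -0.3746]  nu=[-5.7016]  x^+=[-1.8035, 1.7026, -0.4516]  P^+=[0.2321 0.0127 0.1517; 0.0127 0.9366 -0.0146; 0.1517 -0.0146 1.1621]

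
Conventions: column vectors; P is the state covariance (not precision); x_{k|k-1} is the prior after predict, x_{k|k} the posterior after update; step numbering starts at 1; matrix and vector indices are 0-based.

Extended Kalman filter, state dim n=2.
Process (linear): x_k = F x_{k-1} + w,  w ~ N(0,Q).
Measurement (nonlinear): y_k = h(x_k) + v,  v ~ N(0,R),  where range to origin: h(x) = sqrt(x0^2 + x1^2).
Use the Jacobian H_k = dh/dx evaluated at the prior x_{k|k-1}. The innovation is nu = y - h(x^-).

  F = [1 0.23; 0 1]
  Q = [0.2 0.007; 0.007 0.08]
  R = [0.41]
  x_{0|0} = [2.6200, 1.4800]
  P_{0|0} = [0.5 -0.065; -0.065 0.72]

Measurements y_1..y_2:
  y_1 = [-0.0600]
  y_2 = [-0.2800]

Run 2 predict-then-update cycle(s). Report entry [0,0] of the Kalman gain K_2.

step 1: x^-=[2.9604, 1.4800]  P^-=[0.7082 0.1076; 0.1076 0.8000]  H_jac=[0.8945 0.4472]  S=[1.2226]  K=[0.5575; 0.3713]  nu=[-3.3697]  x^+=[1.0819, 0.2288]  P^+=[0.3283 -0.1455; -0.1455 0.6314]
step 2: x^-=[1.1345, 0.2288]  P^-=[0.4947 0.0068; 0.0068 0.7114]  H_jac=[0.9803 0.1977]  S=[0.9158]  K=[0.5310; 0.1608]  nu=[-1.4374]  x^+=[0.3713, -0.0023]  P^+=[0.2365 -0.0714; -0.0714 0.6878]

K[0,0] = 0.5310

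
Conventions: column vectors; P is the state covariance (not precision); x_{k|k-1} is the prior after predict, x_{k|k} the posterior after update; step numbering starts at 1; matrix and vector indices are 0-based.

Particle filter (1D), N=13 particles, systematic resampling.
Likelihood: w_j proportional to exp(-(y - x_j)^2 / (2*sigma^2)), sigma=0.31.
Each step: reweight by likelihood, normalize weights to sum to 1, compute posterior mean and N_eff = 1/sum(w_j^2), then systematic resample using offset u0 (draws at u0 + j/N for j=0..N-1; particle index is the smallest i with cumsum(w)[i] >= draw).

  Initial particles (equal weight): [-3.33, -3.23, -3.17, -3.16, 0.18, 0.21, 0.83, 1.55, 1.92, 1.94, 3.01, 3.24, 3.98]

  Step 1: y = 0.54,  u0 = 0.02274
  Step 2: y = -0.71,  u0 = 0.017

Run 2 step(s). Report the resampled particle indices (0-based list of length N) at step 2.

step 1: w=[0.0000, 0.0000, 0.0000, 0.0000, 0.2949, 0.3285, 0.3737, 0.0029, 0.0000, 0.0000, 0.0000, 0.0000, 0.0000]  mean=0.4368  Neff=2.9893  idx=[4, 4, 4, 4, 5, 5, 5, 5, 6, 6, 6, 6, 6]
step 2: w=[0.1425, 0.1425, 0.1425, 0.1425, 0.1074, 0.1074, 0.1074, 0.1074, 0.0000, 0.0000, 0.0000, 0.0000, 0.0000]  mean=0.1930  Neff=7.8485  idx=[0, 0, 1, 1, 2, 2, 3, 3, 4, 5, 6, 6, 7]

resampled_idx = [0, 0, 1, 1, 2, 2, 3, 3, 4, 5, 6, 6, 7]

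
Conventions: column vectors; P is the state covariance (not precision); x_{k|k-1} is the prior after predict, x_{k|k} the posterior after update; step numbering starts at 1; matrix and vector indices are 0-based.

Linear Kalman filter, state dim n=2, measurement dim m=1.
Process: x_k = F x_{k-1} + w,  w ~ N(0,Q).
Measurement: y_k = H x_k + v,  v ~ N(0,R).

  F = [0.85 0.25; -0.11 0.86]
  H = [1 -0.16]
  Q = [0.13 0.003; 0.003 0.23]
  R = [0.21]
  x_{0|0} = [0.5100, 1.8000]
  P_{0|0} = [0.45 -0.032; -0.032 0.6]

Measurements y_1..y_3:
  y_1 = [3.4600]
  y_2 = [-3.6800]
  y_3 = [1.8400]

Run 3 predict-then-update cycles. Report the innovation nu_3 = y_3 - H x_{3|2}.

innov = [2.7861]

step 1: x^-=[0.8835, 1.4919]  P^-=[0.4790 0.0674; 0.0674 0.6853]  S=[0.6850]  K=[0.6836; -0.0616]  nu=[2.8152]  x^+=[2.8079, 1.3183]  P^+=[0.1590 0.0963; 0.0963 0.6827]
step 2: x^-=[2.7163, 0.8249]  P^-=[0.3284 0.2026; 0.2026 0.7186]  S=[0.4920]  K=[0.6017; 0.1782]  nu=[-6.2643]  x^+=[-1.0527, -0.2913]  P^+=[0.1503 0.1499; 0.1499 0.7030]
step 3: x^-=[-0.9676, -0.1347]  P^-=[0.3463 0.2455; 0.2455 0.7234]  S=[0.4962]  K=[0.6186; 0.2616]  nu=[2.7861]  x^+=[0.7559, 0.5940]  P^+=[0.1564 0.1652; 0.1652 0.6894]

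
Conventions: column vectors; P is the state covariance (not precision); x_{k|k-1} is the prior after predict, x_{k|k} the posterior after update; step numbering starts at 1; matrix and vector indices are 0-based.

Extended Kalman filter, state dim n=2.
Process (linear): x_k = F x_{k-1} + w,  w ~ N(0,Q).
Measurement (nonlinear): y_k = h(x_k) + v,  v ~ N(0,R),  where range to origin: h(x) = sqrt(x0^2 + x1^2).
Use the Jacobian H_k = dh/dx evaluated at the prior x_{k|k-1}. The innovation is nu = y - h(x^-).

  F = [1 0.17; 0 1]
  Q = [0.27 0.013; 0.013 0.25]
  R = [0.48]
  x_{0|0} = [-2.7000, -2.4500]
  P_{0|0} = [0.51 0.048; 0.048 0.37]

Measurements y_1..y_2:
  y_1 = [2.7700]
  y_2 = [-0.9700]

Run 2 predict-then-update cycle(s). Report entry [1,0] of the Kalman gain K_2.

K[1,0] = -0.3321

step 1: x^-=[-3.1165, -2.4500]  P^-=[0.8070 0.1239; 0.1239 0.6200]  H_jac=[-0.7862 -0.6180]  S=[1.3360]  K=[-0.5322; -0.3597]  nu=[-1.1942]  x^+=[-2.4809, -2.0204]  P^+=[0.4286 -0.1319; -0.1319 0.4471]
step 2: x^-=[-2.8244, -2.0204]  P^-=[0.6667 -0.0429; -0.0429 0.6971]  H_jac=[-0.8133 -0.5818]  S=[1.1164]  K=[-0.4634; -0.3321]  nu=[-4.4426]  x^+=[-0.7659, -0.5451]  P^+=[0.4270 -0.2146; -0.2146 0.5740]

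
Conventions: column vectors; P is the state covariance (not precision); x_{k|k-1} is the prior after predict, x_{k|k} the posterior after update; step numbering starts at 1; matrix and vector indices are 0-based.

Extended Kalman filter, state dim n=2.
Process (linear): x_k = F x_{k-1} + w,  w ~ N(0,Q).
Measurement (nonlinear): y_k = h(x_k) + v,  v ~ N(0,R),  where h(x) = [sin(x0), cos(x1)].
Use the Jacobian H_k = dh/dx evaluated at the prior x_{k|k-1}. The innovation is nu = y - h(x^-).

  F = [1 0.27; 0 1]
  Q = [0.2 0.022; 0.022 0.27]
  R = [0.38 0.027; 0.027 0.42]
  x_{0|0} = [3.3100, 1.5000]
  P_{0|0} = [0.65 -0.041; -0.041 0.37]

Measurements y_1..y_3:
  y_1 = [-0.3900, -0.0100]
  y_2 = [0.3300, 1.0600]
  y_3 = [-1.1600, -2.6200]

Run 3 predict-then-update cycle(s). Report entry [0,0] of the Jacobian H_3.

step 1: x^-=[3.7150, 1.5000]  P^-=[0.8548 0.0809; 0.0809 0.6400]  H_jac=[-0.8401 0.0000; 0.0000 -0.9975]  S=[0.9833 0.0948; 0.0948 1.0568]  K=[-0.7293 -0.0109; -0.0110 -0.6031]  nu=[0.1525, -0.0807]  x^+=[3.6047, 1.5470]  P^+=[0.3302 0.0243; 0.0243 0.2542]
step 2: x^-=[4.0224, 1.5470]  P^-=[0.5619 0.1150; 0.1150 0.5242]  H_jac=[-0.6366 0.0000; 0.0000 -0.9997]  S=[0.6077 0.1002; 0.1002 0.9439]  K=[-0.5787 -0.0604; -0.0294 -0.5521]  nu=[1.1012, 1.0362]  x^+=[3.3226, 0.9425]  P^+=[0.3480 0.0410; 0.0410 0.2327]
step 3: x^-=[3.5770, 0.9425]  P^-=[0.5871 0.1258; 0.1258 0.5027]  H_jac=[-0.9067 0.0000; 0.0000 -0.8090]  S=[0.8626 0.1193; 0.1193 0.7491]  K=[-0.6118 -0.0385; -0.0584 -0.5337]  nu=[-0.7382, -3.2078]  x^+=[4.1520, 2.6976]  P^+=[0.2575 0.0404; 0.0404 0.2790]

H_jac[0,0] = -0.9067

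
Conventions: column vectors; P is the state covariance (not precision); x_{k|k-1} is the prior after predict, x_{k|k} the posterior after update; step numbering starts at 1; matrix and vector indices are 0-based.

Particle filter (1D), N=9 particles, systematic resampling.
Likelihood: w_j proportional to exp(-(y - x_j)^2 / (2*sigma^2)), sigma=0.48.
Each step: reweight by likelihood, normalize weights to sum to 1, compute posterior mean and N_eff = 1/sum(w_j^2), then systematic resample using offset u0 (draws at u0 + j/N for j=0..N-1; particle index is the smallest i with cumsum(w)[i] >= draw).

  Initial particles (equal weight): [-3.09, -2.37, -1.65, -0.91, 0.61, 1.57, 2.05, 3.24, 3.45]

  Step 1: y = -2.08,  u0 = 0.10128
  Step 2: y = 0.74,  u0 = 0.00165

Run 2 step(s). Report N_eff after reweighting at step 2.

N_eff = 1.0091

step 1: w=[0.0657, 0.5009, 0.4025, 0.0308, 0.0000, 0.0000, 0.0000, 0.0000, 0.0000]  mean=-2.0825  Neff=2.3910  idx=[1, 1, 1, 1, 1, 2, 2, 2, 3]
step 2: w=[0.0000, 0.0000, 0.0000, 0.0000, 0.0000, 0.0015, 0.0015, 0.0015, 0.9955]  mean=-0.9134  Neff=1.0091  idx=[6, 8, 8, 8, 8, 8, 8, 8, 8]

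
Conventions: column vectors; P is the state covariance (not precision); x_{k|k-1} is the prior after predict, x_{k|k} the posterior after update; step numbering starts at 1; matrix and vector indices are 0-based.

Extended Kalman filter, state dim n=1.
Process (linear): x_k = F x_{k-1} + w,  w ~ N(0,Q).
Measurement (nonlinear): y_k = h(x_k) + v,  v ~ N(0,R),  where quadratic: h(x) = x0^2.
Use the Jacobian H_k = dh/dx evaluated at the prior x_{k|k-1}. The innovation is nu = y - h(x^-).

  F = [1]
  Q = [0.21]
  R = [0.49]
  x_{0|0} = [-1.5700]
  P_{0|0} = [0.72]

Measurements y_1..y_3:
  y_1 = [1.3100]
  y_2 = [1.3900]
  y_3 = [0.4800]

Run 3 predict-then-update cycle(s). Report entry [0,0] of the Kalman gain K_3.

K[0,0] = -0.3189

step 1: x^-=[-1.5700]  P^-=[0.9300]  H_jac=[-3.1400]  S=[9.6594]  K=[-0.3023]  nu=[-1.1549]  x^+=[-1.2209]  P^+=[0.0472]
step 2: x^-=[-1.2209]  P^-=[0.2572]  H_jac=[-2.4417]  S=[2.0233]  K=[-0.3104]  nu=[-0.1005]  x^+=[-1.1897]  P^+=[0.0623]
step 3: x^-=[-1.1897]  P^-=[0.2723]  H_jac=[-2.3793]  S=[2.0315]  K=[-0.3189]  nu=[-0.9353]  x^+=[-0.8914]  P^+=[0.0657]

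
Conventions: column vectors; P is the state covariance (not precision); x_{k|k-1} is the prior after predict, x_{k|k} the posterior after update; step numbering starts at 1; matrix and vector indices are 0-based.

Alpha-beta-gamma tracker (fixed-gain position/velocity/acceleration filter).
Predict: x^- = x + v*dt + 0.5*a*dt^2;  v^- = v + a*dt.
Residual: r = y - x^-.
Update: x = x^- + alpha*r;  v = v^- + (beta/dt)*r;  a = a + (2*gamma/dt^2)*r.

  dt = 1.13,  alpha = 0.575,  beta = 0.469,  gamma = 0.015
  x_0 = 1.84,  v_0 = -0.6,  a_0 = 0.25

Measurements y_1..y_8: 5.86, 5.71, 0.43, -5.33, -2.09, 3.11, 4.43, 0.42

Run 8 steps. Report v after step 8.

v_post = 1.0686

step 1: x_pred=1.3216  r=4.5384  x^+=3.9312  v^+=1.5661  a^+=0.3566
step 2: x_pred=5.9286  r=-0.2186  x^+=5.8029  v^+=1.8784  a^+=0.3515
step 3: x_pred=8.1499  r=-7.7199  x^+=3.7110  v^+=-0.9285  a^+=0.1701
step 4: x_pred=2.7703  r=-8.1003  x^+=-1.8874  v^+=-4.0983  a^+=-0.0202
step 5: x_pred=-6.5313  r=4.4413  x^+=-3.9776  v^+=-2.2778  a^+=0.0842
step 6: x_pred=-6.4977  r=9.6077  x^+=-0.9733  v^+=1.8049  a^+=0.3099
step 7: x_pred=1.2642  r=3.1658  x^+=3.0845  v^+=3.4691  a^+=0.3843
step 8: x_pred=7.2499  r=-6.8299  x^+=3.3227  v^+=1.0686  a^+=0.2238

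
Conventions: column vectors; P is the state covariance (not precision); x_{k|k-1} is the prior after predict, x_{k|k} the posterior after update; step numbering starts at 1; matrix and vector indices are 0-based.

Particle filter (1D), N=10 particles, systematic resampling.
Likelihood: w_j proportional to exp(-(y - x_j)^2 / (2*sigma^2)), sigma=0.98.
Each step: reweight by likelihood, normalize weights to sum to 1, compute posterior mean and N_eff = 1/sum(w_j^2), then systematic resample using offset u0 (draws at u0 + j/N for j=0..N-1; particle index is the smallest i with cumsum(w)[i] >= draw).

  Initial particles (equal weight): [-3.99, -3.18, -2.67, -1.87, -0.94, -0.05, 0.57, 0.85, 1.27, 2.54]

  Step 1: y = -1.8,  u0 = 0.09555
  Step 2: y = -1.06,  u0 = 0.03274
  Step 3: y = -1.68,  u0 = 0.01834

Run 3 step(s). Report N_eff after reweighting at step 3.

N_eff = 9.7516

step 1: w=[0.0266, 0.1199, 0.2178, 0.3222, 0.2198, 0.0656, 0.0173, 0.0083, 0.0024, 0.0000]  mean=-1.8613  Neff=4.5591  idx=[1, 2, 2, 3, 3, 3, 4, 4, 4, 7]
step 2: w=[0.0164, 0.0442, 0.0442, 0.1210, 0.1210, 0.1210, 0.1690, 0.1690, 0.1690, 0.0255]  mean=-1.4214  Neff=7.4423  idx=[1, 3, 4, 4, 5, 6, 6, 7, 8, 8]
step 3: w=[0.0725, 0.1184, 0.1184, 0.1184, 0.1184, 0.0908, 0.0908, 0.0908, 0.0908, 0.0908]  mean=-1.5060  Neff=9.7516  idx=[0, 1, 2, 3, 3, 4, 5, 6, 7, 9]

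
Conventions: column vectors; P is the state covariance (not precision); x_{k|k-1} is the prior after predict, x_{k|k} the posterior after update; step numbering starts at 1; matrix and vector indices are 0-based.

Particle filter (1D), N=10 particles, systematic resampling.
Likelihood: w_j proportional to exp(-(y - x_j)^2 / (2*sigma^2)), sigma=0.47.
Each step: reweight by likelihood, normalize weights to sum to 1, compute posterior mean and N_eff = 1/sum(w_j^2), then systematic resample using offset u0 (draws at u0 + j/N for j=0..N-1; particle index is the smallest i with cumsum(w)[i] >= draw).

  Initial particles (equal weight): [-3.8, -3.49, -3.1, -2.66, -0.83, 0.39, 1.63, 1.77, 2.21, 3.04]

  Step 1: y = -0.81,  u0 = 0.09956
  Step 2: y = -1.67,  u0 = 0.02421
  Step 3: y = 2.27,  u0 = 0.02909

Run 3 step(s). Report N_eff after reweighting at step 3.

N_eff = 10.0000

step 1: w=[0.0000, 0.0000, 0.0000, 0.0004, 0.9626, 0.0370, 0.0000, 0.0000, 0.0000, 0.0000]  mean=-0.7856  Neff=1.0777  idx=[4, 4, 4, 4, 4, 4, 4, 4, 4, 5]
step 2: w=[0.1111, 0.1111, 0.1111, 0.1111, 0.1111, 0.1111, 0.1111, 0.1111, 0.1111, 0.0000]  mean=-0.8300  Neff=9.0007  idx=[0, 1, 2, 2, 3, 4, 5, 6, 7, 8]
step 3: w=[0.1000, 0.1000, 0.1000, 0.1000, 0.1000, 0.1000, 0.1000, 0.1000, 0.1000, 0.1000]  mean=-0.8300  Neff=10.0000  idx=[0, 1, 2, 3, 4, 5, 6, 7, 8, 9]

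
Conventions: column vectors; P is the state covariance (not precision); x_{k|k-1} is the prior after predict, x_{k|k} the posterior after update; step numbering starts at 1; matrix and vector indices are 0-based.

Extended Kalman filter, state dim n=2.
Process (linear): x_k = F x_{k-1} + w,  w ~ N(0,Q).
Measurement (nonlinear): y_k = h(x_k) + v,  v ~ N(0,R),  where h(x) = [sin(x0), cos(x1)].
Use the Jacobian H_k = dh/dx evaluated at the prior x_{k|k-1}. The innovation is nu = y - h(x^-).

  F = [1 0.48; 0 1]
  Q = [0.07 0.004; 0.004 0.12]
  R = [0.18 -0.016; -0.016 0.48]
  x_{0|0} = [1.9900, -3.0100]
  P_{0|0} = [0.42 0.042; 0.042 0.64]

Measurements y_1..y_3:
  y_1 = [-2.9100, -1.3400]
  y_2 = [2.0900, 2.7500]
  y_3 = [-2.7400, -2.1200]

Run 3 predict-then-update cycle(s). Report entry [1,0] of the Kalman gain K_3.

step 1: x^-=[0.5452, -3.0100]  P^-=[0.6778 0.3532; 0.3532 0.7600]  H_jac=[0.8550 0.0000; 0.0000 0.1312]  S=[0.6755 0.0236; 0.0236 0.4931]  K=[0.8561 0.0530; 0.4407 0.1811]  nu=[-3.4286, -0.3486]  x^+=[-2.4083, -4.5842]  P^+=[0.1792 0.0894; 0.0894 0.6088]
step 2: x^-=[-4.6088, -4.5842]  P^-=[0.4753 0.3856; 0.3856 0.7288]  H_jac=[-0.1034 0.0000; 0.0000 -0.9918]  S=[0.1851 0.0236; 0.0236 1.1969]  K=[-0.2255 -0.3151; -0.1390 -0.6012]  nu=[1.0954, 2.8778]  x^+=[-5.7626, -6.4666]  P^+=[0.3437 0.1489; 0.1489 0.2887]
step 3: x^-=[-8.8666, -6.4666]  P^-=[0.6231 0.2914; 0.2914 0.4087]  H_jac=[-0.8482 0.0000; 0.0000 0.1824]  S=[0.6283 -0.0611; -0.0611 0.4936]  K=[-0.8409 0.0036; -0.3834 0.1036]  nu=[-2.2103, -3.1032]  x^+=[-7.0192, -5.9406]  P^+=[0.1785 0.0833; 0.0833 0.3062]

K[1,0] = -0.3834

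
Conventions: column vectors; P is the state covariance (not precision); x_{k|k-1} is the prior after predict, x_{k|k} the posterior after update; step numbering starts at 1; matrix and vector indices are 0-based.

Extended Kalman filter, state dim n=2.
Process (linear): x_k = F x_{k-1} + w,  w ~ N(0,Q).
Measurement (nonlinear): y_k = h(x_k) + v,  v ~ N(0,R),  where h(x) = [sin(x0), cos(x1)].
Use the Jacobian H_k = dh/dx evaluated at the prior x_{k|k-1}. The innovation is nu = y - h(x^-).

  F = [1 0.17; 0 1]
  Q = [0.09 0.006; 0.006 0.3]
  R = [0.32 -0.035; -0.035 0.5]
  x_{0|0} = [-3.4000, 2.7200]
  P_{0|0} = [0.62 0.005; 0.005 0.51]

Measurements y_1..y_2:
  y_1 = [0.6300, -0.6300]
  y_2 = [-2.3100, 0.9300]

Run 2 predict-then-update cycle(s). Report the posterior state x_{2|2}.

x_post = [-2.0614, 1.6929]

step 1: x^-=[-2.9376, 2.7200]  P^-=[0.7264 0.0977; 0.0977 0.8100]  H_jac=[-0.9793 0.0000; 0.0000 -0.4092]  S=[1.0166 0.0042; 0.0042 0.6356]  K=[-0.6995 -0.0583; -0.0920 -0.5209]  nu=[0.8326, 0.2824]  x^+=[-3.5365, 2.4963]  P^+=[0.2265 0.0114; 0.0114 0.6286]
step 2: x^-=[-3.1121, 2.4963]  P^-=[0.3386 0.1243; 0.1243 0.9286]  H_jac=[-0.9996 0.0000; 0.0000 -0.6014]  S=[0.6583 0.0397; 0.0397 0.8359]  K=[-0.5102 -0.0652; -0.1489 -0.6610]  nu=[-2.2805, 1.7289]  x^+=[-2.0614, 1.6929]  P^+=[0.1610 0.0245; 0.0245 0.5409]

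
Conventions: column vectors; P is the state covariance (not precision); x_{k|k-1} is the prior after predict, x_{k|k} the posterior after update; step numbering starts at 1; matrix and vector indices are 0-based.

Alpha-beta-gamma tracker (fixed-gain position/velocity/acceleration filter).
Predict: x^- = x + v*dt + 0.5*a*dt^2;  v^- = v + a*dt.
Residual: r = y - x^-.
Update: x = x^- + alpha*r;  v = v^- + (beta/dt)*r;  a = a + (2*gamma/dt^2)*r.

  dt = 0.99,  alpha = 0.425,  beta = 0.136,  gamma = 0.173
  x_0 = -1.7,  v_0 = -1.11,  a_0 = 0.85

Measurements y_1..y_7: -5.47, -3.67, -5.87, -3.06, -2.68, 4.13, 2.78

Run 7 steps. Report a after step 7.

step 1: x_pred=-2.3824  r=-3.0876  x^+=-3.6946  v^+=-0.6927  a^+=-0.2400
step 2: x_pred=-4.4980  r=0.8280  x^+=-4.1461  v^+=-0.8165  a^+=0.0523
step 3: x_pred=-4.9288  r=-0.9412  x^+=-5.3288  v^+=-0.8941  a^+=-0.2800
step 4: x_pred=-6.3512  r=3.2912  x^+=-4.9524  v^+=-0.7191  a^+=0.8819
step 5: x_pred=-5.2322  r=2.5522  x^+=-4.1475  v^+=0.5045  a^+=1.7829
step 6: x_pred=-2.7743  r=6.9043  x^+=0.1600  v^+=3.2181  a^+=4.2203
step 7: x_pred=5.4140  r=-2.6340  x^+=4.2946  v^+=7.0343  a^+=3.2904

a_post = 3.2904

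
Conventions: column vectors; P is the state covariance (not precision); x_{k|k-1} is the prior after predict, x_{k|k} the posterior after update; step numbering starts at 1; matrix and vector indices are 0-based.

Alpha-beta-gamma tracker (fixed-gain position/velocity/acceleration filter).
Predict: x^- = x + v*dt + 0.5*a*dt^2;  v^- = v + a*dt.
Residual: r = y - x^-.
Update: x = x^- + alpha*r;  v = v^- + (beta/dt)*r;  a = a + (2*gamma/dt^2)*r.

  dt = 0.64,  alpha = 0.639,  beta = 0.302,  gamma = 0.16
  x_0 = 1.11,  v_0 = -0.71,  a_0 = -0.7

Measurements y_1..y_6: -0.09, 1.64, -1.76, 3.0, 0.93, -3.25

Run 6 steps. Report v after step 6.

v_post = 0.4404

step 1: x_pred=0.5122  r=-0.6022  x^+=0.1274  v^+=-1.4422  a^+=-1.1705
step 2: x_pred=-1.0353  r=2.6753  x^+=0.6742  v^+=-0.9289  a^+=0.9196
step 3: x_pred=0.2681  r=-2.0281  x^+=-1.0279  v^+=-1.2973  a^+=-0.6648
step 4: x_pred=-1.9943  r=4.9943  x^+=1.1970  v^+=0.6339  a^+=3.2370
step 5: x_pred=2.2657  r=-1.3357  x^+=1.4122  v^+=2.0753  a^+=2.1935
step 6: x_pred=3.1896  r=-6.4396  x^+=-0.9253  v^+=0.4404  a^+=-2.8374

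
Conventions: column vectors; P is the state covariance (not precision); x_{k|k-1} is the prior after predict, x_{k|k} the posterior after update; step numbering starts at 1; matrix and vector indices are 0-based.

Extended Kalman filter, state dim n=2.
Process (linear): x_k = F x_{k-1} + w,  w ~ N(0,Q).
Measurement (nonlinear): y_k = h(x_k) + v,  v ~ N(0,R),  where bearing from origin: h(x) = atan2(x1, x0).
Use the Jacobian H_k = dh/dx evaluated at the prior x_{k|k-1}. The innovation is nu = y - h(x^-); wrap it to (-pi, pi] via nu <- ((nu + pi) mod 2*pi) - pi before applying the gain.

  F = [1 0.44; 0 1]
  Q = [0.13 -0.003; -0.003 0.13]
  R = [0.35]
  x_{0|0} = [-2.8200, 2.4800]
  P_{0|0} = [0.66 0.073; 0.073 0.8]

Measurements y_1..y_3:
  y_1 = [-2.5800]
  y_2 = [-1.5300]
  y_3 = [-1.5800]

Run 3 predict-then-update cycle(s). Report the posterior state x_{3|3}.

x_post = [-4.3851, -0.7308]

step 1: x^-=[-1.7288, 2.4800]  P^-=[1.0091 0.4220; 0.4220 0.9300]  H_jac=[-0.2714 -0.1892]  S=[0.5009]  K=[-0.7060; -0.5798]  nu=[1.5236]  x^+=[-2.8045, 1.5966]  P^+=[0.7594 0.2169; 0.2169 0.7616]
step 2: x^-=[-2.1020, 1.5966]  P^-=[1.2278 0.5490; 0.5490 0.8916]  H_jac=[-0.2291 -0.3017]  S=[0.5715]  K=[-0.7821; -0.6908]  nu=[2.2612]  x^+=[-3.8704, 0.0346]  P^+=[0.8782 0.2403; 0.2403 0.6189]
step 3: x^-=[-3.8552, 0.0346]  P^-=[1.3395 0.5096; 0.5096 0.7489]  H_jac=[-0.0023 -0.2594]  S=[0.4010]  K=[-0.3374; -0.4873]  nu=[1.5706]  x^+=[-4.3851, -0.7308]  P^+=[1.2938 0.4437; 0.4437 0.6536]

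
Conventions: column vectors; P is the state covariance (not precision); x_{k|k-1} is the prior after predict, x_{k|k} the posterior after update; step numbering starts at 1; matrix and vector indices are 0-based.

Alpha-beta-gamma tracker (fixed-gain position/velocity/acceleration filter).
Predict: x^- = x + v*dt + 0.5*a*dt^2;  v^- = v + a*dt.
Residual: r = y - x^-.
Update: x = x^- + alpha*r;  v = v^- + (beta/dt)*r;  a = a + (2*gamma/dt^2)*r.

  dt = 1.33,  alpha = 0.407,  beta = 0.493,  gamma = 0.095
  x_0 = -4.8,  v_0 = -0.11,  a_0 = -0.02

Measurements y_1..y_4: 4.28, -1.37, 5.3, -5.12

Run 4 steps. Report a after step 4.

step 1: x_pred=-4.9640  r=9.2440  x^+=-1.2017  v^+=3.2899  a^+=0.9729
step 2: x_pred=4.0344  r=-5.4044  x^+=1.8348  v^+=2.5806  a^+=0.3924
step 3: x_pred=5.6141  r=-0.3141  x^+=5.4863  v^+=2.9861  a^+=0.3587
step 4: x_pred=9.7750  r=-14.8950  x^+=3.7127  v^+=-2.0581  a^+=-1.2412

a_post = -1.2412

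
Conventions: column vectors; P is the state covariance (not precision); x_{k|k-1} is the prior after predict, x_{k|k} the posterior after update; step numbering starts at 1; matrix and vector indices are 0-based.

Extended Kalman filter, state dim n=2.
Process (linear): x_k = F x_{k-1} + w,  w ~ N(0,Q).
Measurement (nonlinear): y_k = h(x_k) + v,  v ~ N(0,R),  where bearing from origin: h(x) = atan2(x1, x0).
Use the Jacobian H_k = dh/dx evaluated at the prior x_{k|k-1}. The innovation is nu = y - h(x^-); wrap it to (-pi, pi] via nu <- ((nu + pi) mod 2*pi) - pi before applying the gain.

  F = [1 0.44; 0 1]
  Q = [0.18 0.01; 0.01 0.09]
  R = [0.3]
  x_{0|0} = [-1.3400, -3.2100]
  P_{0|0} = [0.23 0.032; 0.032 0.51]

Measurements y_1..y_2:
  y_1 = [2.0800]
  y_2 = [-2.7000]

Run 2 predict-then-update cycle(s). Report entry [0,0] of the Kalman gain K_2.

step 1: x^-=[-2.7524, -3.2100]  P^-=[0.5369 0.2664; 0.2664 0.6000]  H_jac=[0.1795 -0.1539]  S=[0.3168]  K=[0.1748; -0.1406]  nu=[-1.9236]  x^+=[-3.0887, -2.9396]  P^+=[0.5272 0.2742; 0.2742 0.5937]
step 2: x^-=[-4.3821, -2.9396]  P^-=[1.0634 0.5454; 0.5454 0.6837]  H_jac=[0.1056 -0.1574]  S=[0.3107]  K=[0.0851; -0.1610]  nu=[-0.1493]  x^+=[-4.3948, -2.9155]  P^+=[1.0612 0.5497; 0.5497 0.6757]

K[0,0] = 0.0851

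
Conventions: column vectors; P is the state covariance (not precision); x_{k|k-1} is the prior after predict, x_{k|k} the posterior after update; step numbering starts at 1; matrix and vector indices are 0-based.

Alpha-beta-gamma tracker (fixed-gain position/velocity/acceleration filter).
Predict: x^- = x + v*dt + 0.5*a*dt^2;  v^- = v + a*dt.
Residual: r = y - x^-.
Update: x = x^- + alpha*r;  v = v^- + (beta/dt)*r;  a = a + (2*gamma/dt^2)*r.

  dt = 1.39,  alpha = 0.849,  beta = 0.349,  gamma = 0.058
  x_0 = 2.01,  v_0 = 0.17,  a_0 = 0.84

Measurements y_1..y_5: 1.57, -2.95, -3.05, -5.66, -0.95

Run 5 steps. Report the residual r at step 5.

resid = 4.5293

step 1: x_pred=3.0578  r=-1.4878  x^+=1.7947  v^+=0.9640  a^+=0.7507
step 2: x_pred=3.8599  r=-6.8099  x^+=-1.9217  v^+=0.2977  a^+=0.3418
step 3: x_pred=-1.1777  r=-1.8723  x^+=-2.7673  v^+=0.3027  a^+=0.2294
step 4: x_pred=-2.1249  r=-3.5351  x^+=-5.1262  v^+=-0.2660  a^+=0.0172
step 5: x_pred=-5.4793  r=4.5293  x^+=-1.6339  v^+=0.8951  a^+=0.2891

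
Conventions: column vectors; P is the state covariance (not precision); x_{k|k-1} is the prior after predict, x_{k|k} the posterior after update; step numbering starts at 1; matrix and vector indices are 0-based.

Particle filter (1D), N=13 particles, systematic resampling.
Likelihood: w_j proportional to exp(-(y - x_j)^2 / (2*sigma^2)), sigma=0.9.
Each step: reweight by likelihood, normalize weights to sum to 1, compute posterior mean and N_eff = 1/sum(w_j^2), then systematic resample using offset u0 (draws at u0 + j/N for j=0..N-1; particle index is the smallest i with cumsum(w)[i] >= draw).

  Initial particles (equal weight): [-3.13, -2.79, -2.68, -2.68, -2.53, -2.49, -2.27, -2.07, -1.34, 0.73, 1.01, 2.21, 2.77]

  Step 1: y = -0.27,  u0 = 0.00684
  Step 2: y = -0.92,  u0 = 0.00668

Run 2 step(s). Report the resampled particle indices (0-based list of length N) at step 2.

step 1: w=[0.0035, 0.0109, 0.0153, 0.0153, 0.0236, 0.0263, 0.0467, 0.0746, 0.2719, 0.2973, 0.2005, 0.0124, 0.0018]  mean=-0.4213  Neff=4.7118  idx=[1, 5, 7, 8, 8, 8, 8, 9, 9, 9, 9, 10, 10]
step 2: w=[0.0218, 0.0411, 0.0833, 0.1689, 0.1689, 0.1689, 0.1689, 0.0351, 0.0351, 0.0351, 0.0351, 0.0189, 0.0189]  mean=-1.1003  Neff=7.7590  idx=[0, 2, 3, 3, 3, 4, 4, 5, 5, 6, 6, 7, 10]

resampled_idx = [0, 2, 3, 3, 3, 4, 4, 5, 5, 6, 6, 7, 10]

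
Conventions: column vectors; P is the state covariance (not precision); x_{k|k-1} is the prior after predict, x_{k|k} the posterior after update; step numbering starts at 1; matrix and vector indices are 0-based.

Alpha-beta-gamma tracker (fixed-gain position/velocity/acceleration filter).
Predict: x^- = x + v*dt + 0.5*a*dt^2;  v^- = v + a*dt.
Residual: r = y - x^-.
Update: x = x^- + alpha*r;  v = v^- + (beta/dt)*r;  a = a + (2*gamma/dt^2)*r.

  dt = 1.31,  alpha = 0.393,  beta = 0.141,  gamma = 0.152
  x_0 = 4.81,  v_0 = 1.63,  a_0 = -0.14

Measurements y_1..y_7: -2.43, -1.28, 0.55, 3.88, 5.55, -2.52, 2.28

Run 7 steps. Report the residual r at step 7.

step 1: x_pred=6.8252  r=-9.2552  x^+=3.1879  v^+=0.4504  a^+=-1.7795
step 2: x_pred=2.2510  r=-3.5310  x^+=0.8633  v^+=-2.2608  a^+=-2.4050
step 3: x_pred=-4.1619  r=4.7119  x^+=-2.3101  v^+=-4.9042  a^+=-1.5703
step 4: x_pred=-10.0821  r=13.9621  x^+=-4.5950  v^+=-5.4586  a^+=0.9030
step 5: x_pred=-10.9709  r=16.5209  x^+=-4.4782  v^+=-2.4974  a^+=3.8296
step 6: x_pred=-4.4638  r=1.9438  x^+=-3.6999  v^+=2.7286  a^+=4.1739
step 7: x_pred=3.4560  r=-1.1760  x^+=2.9938  v^+=8.0699  a^+=3.9656

resid = -1.1760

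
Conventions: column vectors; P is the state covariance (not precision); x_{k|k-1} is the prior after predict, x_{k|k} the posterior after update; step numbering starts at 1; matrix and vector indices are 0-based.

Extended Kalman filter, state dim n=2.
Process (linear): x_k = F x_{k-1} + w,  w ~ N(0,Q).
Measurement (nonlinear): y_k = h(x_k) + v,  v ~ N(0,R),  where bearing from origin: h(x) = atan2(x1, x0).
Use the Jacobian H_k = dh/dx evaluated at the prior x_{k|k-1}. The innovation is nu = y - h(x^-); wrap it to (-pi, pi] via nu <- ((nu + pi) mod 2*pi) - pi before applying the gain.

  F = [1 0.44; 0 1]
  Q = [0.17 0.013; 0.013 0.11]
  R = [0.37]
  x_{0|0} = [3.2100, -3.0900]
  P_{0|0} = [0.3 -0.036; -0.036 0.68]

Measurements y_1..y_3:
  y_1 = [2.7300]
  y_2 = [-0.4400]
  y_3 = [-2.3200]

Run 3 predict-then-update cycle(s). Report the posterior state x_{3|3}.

x_post = [-2.1748, -3.9133]

step 1: x^-=[1.8504, -3.0900]  P^-=[0.5700 0.2762; 0.2762 0.7900]  H_jac=[0.2382 0.1426]  S=[0.4372]  K=[0.4007; 0.4083]  nu=[-2.5220]  x^+=[0.8399, -4.1196]  P^+=[0.4998 0.2047; 0.2047 0.7171]
step 2: x^-=[-0.9727, -4.1196]  P^-=[0.9887 0.5332; 0.5332 0.8271]  H_jac=[0.2299 -0.0543]  S=[0.4114]  K=[0.4822; 0.1889]  nu=[1.3627]  x^+=[-0.3156, -3.8622]  P^+=[0.8931 0.4958; 0.4958 0.8125]
step 3: x^-=[-2.0150, -3.8622]  P^-=[1.6566 0.8662; 0.8662 0.9225]  H_jac=[0.2035 -0.1062]  S=[0.4116]  K=[0.5957; 0.1904]  nu=[-0.2683]  x^+=[-2.1748, -3.9133]  P^+=[1.5106 0.8196; 0.8196 0.9075]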